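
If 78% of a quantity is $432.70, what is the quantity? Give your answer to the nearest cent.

$432.70 ÷ 0.78 ≈ $554.74.

$554.74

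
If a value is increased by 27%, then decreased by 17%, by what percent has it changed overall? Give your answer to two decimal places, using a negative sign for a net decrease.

The combined multiplier is 1.27 × 0.83 = 1.0541.
That corresponds to an increase of 5.41%.

5.41%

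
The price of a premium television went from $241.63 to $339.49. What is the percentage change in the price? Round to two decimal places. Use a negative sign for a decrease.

Change: $339.49 − $241.63 = $97.86.
Relative to the original: $97.86 ÷ $241.63 ≈ 40.50%.

40.50%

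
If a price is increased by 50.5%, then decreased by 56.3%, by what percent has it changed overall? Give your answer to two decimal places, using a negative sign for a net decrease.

-34.23%

A 50.5% increase multiplies by 1.505.
Then a 56.3% decrease: 1.505 × 0.437 = 0.657685.
Overall factor 0.657685, i.e. -34.23%.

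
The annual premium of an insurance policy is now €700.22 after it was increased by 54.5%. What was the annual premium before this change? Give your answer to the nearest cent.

€453.22

The overall multiplier applied was 1.545.
So the original annual premium was €700.22 ÷ 1.545 ≈ €453.22.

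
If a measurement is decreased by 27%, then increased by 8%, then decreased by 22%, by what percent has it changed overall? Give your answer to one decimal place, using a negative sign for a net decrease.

-38.5%

The combined multiplier is 0.73 × 1.08 × 0.78 = 0.614952.
That corresponds to a decrease of 38.5%.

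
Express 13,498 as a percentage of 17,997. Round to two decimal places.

75.00%

13,498 ÷ 17,997 ≈ 75.00%.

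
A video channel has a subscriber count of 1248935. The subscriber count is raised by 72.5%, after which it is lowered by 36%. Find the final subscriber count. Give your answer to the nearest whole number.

Apply the 72.5% increase: 1248935 × 1.725 = 2154412.875.
Apply the 36% decrease: 2154412.875 × 0.64 = 1378824.24 ≈ 1378824.

1378824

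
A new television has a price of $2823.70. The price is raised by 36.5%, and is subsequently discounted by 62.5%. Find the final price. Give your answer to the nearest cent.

$1445.38

36.5% increase: $2823.70 × 1.365 = $3854.3505.
Apply the 62.5% decrease: $3854.3505 × 0.375 = $1445.3814375 ≈ $1445.38.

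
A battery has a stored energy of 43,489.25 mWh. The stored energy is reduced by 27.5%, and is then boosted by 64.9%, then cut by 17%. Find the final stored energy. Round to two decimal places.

43,153.76 mWh

Each change multiplies by a factor: 0.725 × 1.649 × 0.83 = 0.99228575.
43,489.25 × 0.99228575 = 43153.7630531875 ≈ 43,153.76.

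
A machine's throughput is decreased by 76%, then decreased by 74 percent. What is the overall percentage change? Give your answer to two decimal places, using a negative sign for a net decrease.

A 76% decrease multiplies by 0.24.
Then a 74% decrease: 0.24 × 0.26 = 0.0624.
Overall factor 0.0624, i.e. -93.76%.

-93.76%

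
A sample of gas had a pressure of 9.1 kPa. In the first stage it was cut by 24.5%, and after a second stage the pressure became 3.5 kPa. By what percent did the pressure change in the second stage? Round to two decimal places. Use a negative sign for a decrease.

After the first stage: 9.1 × 0.755 = 6.8705.
Second-stage multiplier: 3.5 ÷ 6.8705 ≈ 0.509424.
That is a change of -49.06%.

-49.06%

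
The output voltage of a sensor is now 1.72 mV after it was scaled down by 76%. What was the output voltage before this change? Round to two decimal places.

7.17 mV

The overall multiplier applied was 0.24.
So the original output voltage was 1.72 ÷ 0.24 ≈ 7.17 mV.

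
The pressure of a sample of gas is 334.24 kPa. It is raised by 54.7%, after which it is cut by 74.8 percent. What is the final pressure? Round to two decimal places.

130.30 kPa

Each change multiplies by a factor: 1.547 × 0.252 = 0.389844.
334.24 × 0.389844 = 130.30145856 ≈ 130.30.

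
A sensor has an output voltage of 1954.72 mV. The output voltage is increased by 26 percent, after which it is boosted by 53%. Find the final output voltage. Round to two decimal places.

Each change multiplies by a factor: 1.26 × 1.53 = 1.9278.
1954.72 × 1.9278 = 3768.309216 ≈ 3768.31.

3768.31 mV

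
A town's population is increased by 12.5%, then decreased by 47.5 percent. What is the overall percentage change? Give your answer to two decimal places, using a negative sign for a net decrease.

-40.94%

The combined multiplier is 1.125 × 0.525 = 0.590625.
That corresponds to a decrease of 40.94%.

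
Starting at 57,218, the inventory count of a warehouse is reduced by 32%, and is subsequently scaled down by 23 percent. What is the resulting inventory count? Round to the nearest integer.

Each change multiplies by a factor: 0.68 × 0.77 = 0.5236.
57,218 × 0.5236 = 29959.3448 ≈ 29,959.

29,959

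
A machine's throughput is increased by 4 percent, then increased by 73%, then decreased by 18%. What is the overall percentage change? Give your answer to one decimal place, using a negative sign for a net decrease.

47.5%

The combined multiplier is 1.04 × 1.73 × 0.82 = 1.475344.
That corresponds to an increase of 47.5%.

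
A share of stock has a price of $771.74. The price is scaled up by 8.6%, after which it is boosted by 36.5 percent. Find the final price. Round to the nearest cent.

$1144.02

Each change multiplies by a factor: 1.086 × 1.365 = 1.48239.
$771.74 × 1.48239 = $1144.0196586 ≈ $1144.02.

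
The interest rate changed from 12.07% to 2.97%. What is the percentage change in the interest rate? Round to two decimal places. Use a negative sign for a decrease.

The change is 2.97 − 12.07 = -9.10 percentage points.
Relative to the original 12.07%, that is -9.10 ÷ 12.07 ≈ -75.39%.

-75.39%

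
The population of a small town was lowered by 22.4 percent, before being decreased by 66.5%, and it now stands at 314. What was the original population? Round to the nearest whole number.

1,208

Undoing the 66.5% decrease: 314 ÷ 0.335 ≈ 937.313433.
Undoing the 22.4% decrease: 937.313433 ÷ 0.776 ≈ 1,208.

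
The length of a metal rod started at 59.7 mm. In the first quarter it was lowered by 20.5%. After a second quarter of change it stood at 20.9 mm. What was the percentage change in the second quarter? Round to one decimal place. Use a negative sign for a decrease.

After the first quarter: 59.7 × 0.795 = 47.4615.
Second-quarter multiplier: 20.9 ÷ 47.4615 ≈ 0.44036.
That is a change of -56.0%.

-56.0%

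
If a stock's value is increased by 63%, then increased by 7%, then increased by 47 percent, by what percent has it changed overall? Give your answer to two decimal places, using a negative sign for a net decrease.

A 63% increase multiplies by 1.63.
Then a 7% increase: 1.63 × 1.07 = 1.7441.
Then a 47% increase: 1.7441 × 1.47 = 2.563827.
Overall factor 2.563827, i.e. 156.38%.

156.38%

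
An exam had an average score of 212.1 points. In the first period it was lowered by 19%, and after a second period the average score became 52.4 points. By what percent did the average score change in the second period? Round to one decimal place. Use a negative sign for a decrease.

-69.5%

After the first period: 212.1 × 0.81 = 171.801.
Second-period multiplier: 52.4 ÷ 171.801 ≈ 0.305.
That is a change of -69.5%.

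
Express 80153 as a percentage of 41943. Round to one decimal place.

80153 ÷ 41943 ≈ 191.1%.

191.1%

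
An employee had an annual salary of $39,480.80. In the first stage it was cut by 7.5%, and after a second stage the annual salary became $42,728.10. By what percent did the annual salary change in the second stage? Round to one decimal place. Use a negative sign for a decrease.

After the first stage: $39,480.80 × 0.925 = $36519.74.
Second-stage multiplier: $42,728.10 ÷ $36519.74 ≈ 1.17.
That is a change of 17.0%.

17.0%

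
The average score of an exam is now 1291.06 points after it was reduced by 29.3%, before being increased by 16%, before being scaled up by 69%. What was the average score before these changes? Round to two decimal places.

Undoing the 69% increase: 1291.06 ÷ 1.69 ≈ 763.940828.
Undoing the 16% increase: 763.940828 ÷ 1.16 ≈ 658.569679.
Undoing the 29.3% decrease: 658.569679 ÷ 0.707 ≈ 931.50 points.

931.50 points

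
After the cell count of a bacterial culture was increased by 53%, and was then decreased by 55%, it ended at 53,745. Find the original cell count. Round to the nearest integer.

78,061

Undoing the 55% decrease: 53,745 ÷ 0.45 ≈ 119433.333333.
Undoing the 53% increase: 119433.333333 ÷ 1.53 ≈ 78,061.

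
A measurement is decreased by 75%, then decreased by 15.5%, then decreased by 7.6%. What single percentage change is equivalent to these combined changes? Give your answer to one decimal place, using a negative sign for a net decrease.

-80.5%

The combined multiplier is 0.25 × 0.845 × 0.924 = 0.195195.
That corresponds to a decrease of 80.5%.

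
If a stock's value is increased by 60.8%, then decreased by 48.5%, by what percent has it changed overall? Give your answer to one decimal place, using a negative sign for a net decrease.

-17.2%

A 60.8% increase multiplies by 1.608.
Then a 48.5% decrease: 1.608 × 0.515 = 0.82812.
Overall factor 0.82812, i.e. -17.2%.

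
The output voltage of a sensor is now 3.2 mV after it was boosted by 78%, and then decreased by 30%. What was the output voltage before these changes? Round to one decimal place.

2.6 mV

Undoing the 30% decrease: 3.2 ÷ 0.7 ≈ 4.571429.
Undoing the 78% increase: 4.571429 ÷ 1.78 ≈ 2.6 mV.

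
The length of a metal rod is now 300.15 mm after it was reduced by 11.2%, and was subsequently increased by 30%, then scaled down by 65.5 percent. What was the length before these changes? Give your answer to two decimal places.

753.64 mm

Undoing the 65.5% decrease: 300.15 ÷ 0.345 = 870.
Undoing the 30% increase: 870 ÷ 1.3 ≈ 669.230769.
Undoing the 11.2% decrease: 669.230769 ÷ 0.888 ≈ 753.64 mm.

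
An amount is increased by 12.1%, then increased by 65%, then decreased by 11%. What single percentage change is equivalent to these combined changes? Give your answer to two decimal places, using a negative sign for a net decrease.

The combined multiplier is 1.121 × 1.65 × 0.89 = 1.6461885.
That corresponds to an increase of 64.62%.

64.62%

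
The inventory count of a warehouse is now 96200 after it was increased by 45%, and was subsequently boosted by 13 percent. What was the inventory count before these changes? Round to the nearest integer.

58712

The overall multiplier applied was 1.45 × 1.13 = 1.6385.
So the original inventory count was 96200 ÷ 1.6385 ≈ 58712.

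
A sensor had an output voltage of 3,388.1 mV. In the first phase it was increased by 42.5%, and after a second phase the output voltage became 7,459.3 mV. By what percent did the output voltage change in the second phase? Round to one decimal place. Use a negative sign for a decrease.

After the first phase: 3,388.1 × 1.425 = 4828.0425.
Second-phase multiplier: 7,459.3 ÷ 4828.0425 ≈ 1.54499.
That is a change of 54.5%.

54.5%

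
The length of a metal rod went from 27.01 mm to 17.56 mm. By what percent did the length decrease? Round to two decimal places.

34.99%

Change: 17.56 − 27.01 = -9.45.
Relative to the original: -9.45 ÷ 27.01 ≈ -34.99%.
So the length decreased by 34.99%.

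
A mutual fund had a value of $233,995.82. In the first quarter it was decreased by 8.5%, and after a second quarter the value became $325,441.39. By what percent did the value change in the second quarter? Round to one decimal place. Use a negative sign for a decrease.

52.0%

After the first quarter: $233,995.82 × 0.915 = $214106.1753.
Second-quarter multiplier: $325,441.39 ÷ $214106.1753 ≈ 1.52.
That is a change of 52.0%.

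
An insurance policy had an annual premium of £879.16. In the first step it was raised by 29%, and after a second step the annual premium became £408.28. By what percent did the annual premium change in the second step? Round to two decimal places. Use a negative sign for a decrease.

-64.00%

After the first step: £879.16 × 1.29 = £1134.1164.
Second-step multiplier: £408.28 ÷ £1134.1164 ≈ 0.359998.
That is a change of -64.00%.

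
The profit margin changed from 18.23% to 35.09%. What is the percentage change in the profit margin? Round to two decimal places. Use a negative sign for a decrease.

92.48%

The change is 35.09 − 18.23 = 16.86 percentage points.
Relative to the original 18.23%, that is 16.86 ÷ 18.23 ≈ 92.48%.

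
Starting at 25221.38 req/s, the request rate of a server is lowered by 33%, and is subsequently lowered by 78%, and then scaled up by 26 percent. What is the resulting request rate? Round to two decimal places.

Each change multiplies by a factor: 0.67 × 0.22 × 1.26 = 0.185724.
25221.38 × 0.185724 = 4684.21557912 ≈ 4684.22.

4684.22 req/s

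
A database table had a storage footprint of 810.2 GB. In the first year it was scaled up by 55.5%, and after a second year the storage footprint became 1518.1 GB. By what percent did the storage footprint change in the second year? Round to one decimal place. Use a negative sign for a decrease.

After the first year: 810.2 × 1.555 = 1259.861.
Second-year multiplier: 1518.1 ÷ 1259.861 ≈ 1.20497.
That is a change of 20.5%.

20.5%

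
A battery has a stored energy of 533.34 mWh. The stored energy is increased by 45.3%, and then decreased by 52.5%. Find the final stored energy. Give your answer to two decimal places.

45.3% increase: 533.34 × 1.453 = 774.94302.
Apply the 52.5% decrease: 774.94302 × 0.475 = 368.0979345 ≈ 368.10.

368.10 mWh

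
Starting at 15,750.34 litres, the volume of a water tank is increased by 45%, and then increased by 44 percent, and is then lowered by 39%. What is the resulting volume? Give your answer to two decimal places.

After the 45% increase: 15,750.34 × 1.45 = 22837.993.
Apply the 44% increase: 22837.993 × 1.44 = 32886.70992.
After the 39% decrease: 32886.70992 × 0.61 = 20060.8930512 ≈ 20,060.89.

20,060.89 litres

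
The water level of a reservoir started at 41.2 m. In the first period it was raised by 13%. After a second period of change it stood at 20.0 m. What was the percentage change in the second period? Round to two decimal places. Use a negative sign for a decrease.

-57.04%

After the first period: 41.2 × 1.13 = 46.556.
Second-period multiplier: 20.0 ÷ 46.556 ≈ 0.42959.
That is a change of -57.04%.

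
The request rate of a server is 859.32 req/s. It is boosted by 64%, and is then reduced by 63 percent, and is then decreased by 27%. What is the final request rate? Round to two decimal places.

Apply the 64% increase: 859.32 × 1.64 = 1409.2848.
After the 63% decrease: 1409.2848 × 0.37 = 521.435376.
After the 27% decrease: 521.435376 × 0.73 = 380.64782448 ≈ 380.65.

380.65 req/s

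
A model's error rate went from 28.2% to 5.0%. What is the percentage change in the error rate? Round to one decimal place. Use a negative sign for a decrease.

The change is 5.0 − 28.2 = -23.2 percentage points.
Relative to the original 28.2%, that is -23.2 ÷ 28.2 ≈ -82.3%.

-82.3%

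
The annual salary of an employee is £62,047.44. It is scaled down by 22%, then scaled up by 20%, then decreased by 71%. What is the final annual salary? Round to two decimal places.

£16,842.16

Each change multiplies by a factor: 0.78 × 1.2 × 0.29 = 0.27144.
£62,047.44 × 0.27144 = £16842.1571136 ≈ £16,842.16.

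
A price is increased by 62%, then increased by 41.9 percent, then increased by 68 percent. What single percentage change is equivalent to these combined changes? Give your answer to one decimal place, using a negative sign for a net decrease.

The combined multiplier is 1.62 × 1.419 × 1.68 = 3.8619504.
That corresponds to an increase of 286.2%.

286.2%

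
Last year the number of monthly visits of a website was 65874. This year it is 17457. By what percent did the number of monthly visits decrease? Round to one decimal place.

73.5%

Change: 17457 − 65874 = -48417.
Relative to the original: -48417 ÷ 65874 ≈ -73.5%.
So the number of monthly visits decreased by 73.5%.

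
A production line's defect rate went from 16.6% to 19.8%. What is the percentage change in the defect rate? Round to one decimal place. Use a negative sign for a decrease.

19.3%

The change is 19.8 − 16.6 = 3.2 percentage points.
Relative to the original 16.6%, that is 3.2 ÷ 16.6 ≈ 19.3%.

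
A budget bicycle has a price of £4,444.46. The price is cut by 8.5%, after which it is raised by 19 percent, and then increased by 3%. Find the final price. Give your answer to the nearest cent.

Each change multiplies by a factor: 0.915 × 1.19 × 1.03 = 1.1215155.
£4,444.46 × 1.1215155 = £4984.53077913 ≈ £4,984.53.

£4,984.53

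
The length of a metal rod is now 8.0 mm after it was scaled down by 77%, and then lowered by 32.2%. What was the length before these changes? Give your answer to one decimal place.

51.3 mm

The overall multiplier applied was 0.23 × 0.678 = 0.15594.
So the original length was 8.0 ÷ 0.15594 ≈ 51.3 mm.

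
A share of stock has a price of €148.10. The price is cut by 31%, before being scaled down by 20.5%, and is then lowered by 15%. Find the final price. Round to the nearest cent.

€69.05

31% decrease: €148.10 × 0.69 = €102.189.
Apply the 20.5% decrease: €102.189 × 0.795 = €81.240255.
Apply the 15% decrease: €81.240255 × 0.85 = €69.05421675 ≈ €69.05.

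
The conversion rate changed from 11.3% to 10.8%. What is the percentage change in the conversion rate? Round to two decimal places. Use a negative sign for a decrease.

The change is 10.8 − 11.3 = -0.5 percentage points.
Relative to the original 11.3%, that is -0.5 ÷ 11.3 ≈ -4.42%.

-4.42%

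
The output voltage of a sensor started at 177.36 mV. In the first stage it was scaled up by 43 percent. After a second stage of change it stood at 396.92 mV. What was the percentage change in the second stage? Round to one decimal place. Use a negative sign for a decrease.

56.5%

After the first stage: 177.36 × 1.43 = 253.6248.
Second-stage multiplier: 396.92 ÷ 253.6248 ≈ 1.56499.
That is a change of 56.5%.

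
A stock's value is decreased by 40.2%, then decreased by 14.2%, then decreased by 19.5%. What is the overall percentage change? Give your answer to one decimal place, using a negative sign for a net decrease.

A 40.2% decrease multiplies by 0.598.
Then a 14.2% decrease: 0.598 × 0.858 = 0.513084.
Then a 19.5% decrease: 0.513084 × 0.805 = 0.41303262.
Overall factor 0.41303262, i.e. -58.7%.

-58.7%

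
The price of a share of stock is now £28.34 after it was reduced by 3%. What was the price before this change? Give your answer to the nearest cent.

£29.22

The overall multiplier applied was 0.97.
So the original price was £28.34 ÷ 0.97 ≈ £29.22.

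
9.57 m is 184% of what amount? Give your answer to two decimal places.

5.20 m

9.57 m ÷ 1.84 ≈ 5.20 m.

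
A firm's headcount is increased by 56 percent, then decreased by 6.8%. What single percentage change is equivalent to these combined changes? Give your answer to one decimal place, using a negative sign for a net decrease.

45.4%

A 56% increase multiplies by 1.56.
Then a 6.8% decrease: 1.56 × 0.932 = 1.45392.
Overall factor 1.45392, i.e. 45.4%.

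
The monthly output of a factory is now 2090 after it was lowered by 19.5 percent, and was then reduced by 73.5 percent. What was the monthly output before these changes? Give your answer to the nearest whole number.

9797

The overall multiplier applied was 0.805 × 0.265 = 0.213325.
So the original monthly output was 2090 ÷ 0.213325 ≈ 9797.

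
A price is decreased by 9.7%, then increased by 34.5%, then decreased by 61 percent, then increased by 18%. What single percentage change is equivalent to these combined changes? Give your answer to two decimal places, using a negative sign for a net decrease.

-44.11%

The combined multiplier is 0.903 × 1.345 × 0.39 × 1.18 = 0.558929007.
That corresponds to a decrease of 44.11%.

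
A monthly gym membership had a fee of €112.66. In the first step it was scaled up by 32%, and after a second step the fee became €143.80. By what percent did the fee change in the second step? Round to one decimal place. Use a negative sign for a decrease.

After the first step: €112.66 × 1.32 = €148.7112.
Second-step multiplier: €143.80 ÷ €148.7112 ≈ 0.96697.
That is a change of -3.3%.

-3.3%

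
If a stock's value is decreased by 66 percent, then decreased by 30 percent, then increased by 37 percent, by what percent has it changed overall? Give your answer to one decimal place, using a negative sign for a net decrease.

-67.4%

The combined multiplier is 0.34 × 0.7 × 1.37 = 0.32606.
That corresponds to a decrease of 67.4%.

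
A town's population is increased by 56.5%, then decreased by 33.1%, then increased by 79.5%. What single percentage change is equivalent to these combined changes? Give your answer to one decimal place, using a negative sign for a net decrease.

A 56.5% increase multiplies by 1.565.
Then a 33.1% decrease: 1.565 × 0.669 = 1.046985.
Then a 79.5% increase: 1.046985 × 1.795 = 1.879338075.
Overall factor 1.879338075, i.e. 87.9%.

87.9%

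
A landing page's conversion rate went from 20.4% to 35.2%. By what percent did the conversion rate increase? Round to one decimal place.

The change is 35.2 − 20.4 = 14.8 percentage points.
Relative to the original 20.4%, that is 14.8 ÷ 20.4 ≈ 72.5%.
So the conversion rate rose by 72.5%.

72.5%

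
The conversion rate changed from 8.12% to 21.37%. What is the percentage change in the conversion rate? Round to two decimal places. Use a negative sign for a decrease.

163.18%

The change is 21.37 − 8.12 = 13.25 percentage points.
Relative to the original 8.12%, that is 13.25 ÷ 8.12 ≈ 163.18%.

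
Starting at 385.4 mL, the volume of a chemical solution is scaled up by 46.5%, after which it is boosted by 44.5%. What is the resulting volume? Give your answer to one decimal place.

815.9 mL

After the 46.5% increase: 385.4 × 1.465 = 564.611.
Apply the 44.5% increase: 564.611 × 1.445 = 815.862895 ≈ 815.9.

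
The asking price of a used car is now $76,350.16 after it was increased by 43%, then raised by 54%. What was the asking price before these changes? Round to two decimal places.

$34,669.95

Undoing the 54% increase: $76,350.16 ÷ 1.54 ≈ $49578.025974.
Undoing the 43% increase: $49578.025974 ÷ 1.43 ≈ $34,669.95.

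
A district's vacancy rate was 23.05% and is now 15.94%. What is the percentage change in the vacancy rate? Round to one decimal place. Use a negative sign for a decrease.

-30.8%

The change is 15.94 − 23.05 = -7.11 percentage points.
Relative to the original 23.05%, that is -7.11 ÷ 23.05 ≈ -30.8%.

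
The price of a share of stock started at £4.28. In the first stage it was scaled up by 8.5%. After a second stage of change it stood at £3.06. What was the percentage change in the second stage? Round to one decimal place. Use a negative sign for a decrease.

-34.1%

After the first stage: £4.28 × 1.085 = £4.6438.
Second-stage multiplier: £3.06 ÷ £4.6438 ≈ 0.65894.
That is a change of -34.1%.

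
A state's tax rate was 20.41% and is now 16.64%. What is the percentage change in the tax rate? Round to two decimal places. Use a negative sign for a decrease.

The change is 16.64 − 20.41 = -3.77 percentage points.
Relative to the original 20.41%, that is -3.77 ÷ 20.41 ≈ -18.47%.

-18.47%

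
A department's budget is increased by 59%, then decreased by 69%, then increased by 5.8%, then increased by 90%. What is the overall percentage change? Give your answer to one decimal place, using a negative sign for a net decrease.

A 59% increase multiplies by 1.59.
Then a 69% decrease: 1.59 × 0.31 = 0.4929.
Then a 5.8% increase: 0.4929 × 1.058 = 0.5214882.
Then a 90% increase: 0.5214882 × 1.9 = 0.99082758.
Overall factor 0.99082758, i.e. -0.9%.

-0.9%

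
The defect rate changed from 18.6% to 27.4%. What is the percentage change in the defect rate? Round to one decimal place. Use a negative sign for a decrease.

The change is 27.4 − 18.6 = 8.8 percentage points.
Relative to the original 18.6%, that is 8.8 ÷ 18.6 ≈ 47.3%.

47.3%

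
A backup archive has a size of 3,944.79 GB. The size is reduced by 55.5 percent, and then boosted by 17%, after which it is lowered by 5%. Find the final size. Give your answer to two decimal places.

55.5% decrease: 3,944.79 × 0.445 = 1755.43155.
After the 17% increase: 1755.43155 × 1.17 = 2053.8549135.
After the 5% decrease: 2053.8549135 × 0.95 = 1951.162167825 ≈ 1,951.16.

1,951.16 GB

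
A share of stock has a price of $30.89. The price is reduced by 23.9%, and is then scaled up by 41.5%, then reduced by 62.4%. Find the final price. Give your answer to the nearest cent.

Each change multiplies by a factor: 0.761 × 1.415 × 0.376 = 0.40488244.
$30.89 × 0.40488244 = $12.5068185716 ≈ $12.51.

$12.51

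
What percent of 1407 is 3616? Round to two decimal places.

257.00%

3616 ÷ 1407 ≈ 257.00%.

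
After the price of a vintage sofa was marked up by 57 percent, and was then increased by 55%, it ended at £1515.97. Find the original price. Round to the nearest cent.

The overall multiplier applied was 1.57 × 1.55 = 2.4335.
So the original price was £1515.97 ÷ 2.4335 ≈ £622.96.

£622.96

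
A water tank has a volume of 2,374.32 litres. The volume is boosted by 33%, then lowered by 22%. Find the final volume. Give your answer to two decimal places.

2,463.12 litres

33% increase: 2,374.32 × 1.33 = 3157.8456.
After the 22% decrease: 3157.8456 × 0.78 = 2463.119568 ≈ 2,463.12.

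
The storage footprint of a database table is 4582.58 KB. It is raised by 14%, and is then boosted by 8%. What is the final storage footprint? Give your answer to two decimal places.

5642.07 KB

Each change multiplies by a factor: 1.14 × 1.08 = 1.2312.
4582.58 × 1.2312 = 5642.072496 ≈ 5642.07.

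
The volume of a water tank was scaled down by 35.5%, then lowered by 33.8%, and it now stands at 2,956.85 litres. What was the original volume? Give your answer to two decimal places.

6,924.87 litres

The overall multiplier applied was 0.645 × 0.662 = 0.42699.
So the original volume was 2,956.85 ÷ 0.42699 ≈ 6,924.87 litres.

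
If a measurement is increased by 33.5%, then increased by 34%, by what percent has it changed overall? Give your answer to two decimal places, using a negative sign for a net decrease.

The combined multiplier is 1.335 × 1.34 = 1.7889.
That corresponds to an increase of 78.89%.

78.89%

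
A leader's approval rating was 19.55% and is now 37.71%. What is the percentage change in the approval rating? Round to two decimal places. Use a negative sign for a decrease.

The change is 37.71 − 19.55 = 18.16 percentage points.
Relative to the original 19.55%, that is 18.16 ÷ 19.55 ≈ 92.89%.

92.89%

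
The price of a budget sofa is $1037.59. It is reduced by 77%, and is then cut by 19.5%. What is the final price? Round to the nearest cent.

$192.11

After the 77% decrease: $1037.59 × 0.23 = $238.6457.
After the 19.5% decrease: $238.6457 × 0.805 = $192.1097885 ≈ $192.11.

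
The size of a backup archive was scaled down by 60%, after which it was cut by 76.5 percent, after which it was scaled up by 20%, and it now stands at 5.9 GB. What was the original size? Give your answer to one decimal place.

Undoing the 20% increase: 5.9 ÷ 1.2 ≈ 4.916667.
Undoing the 76.5% decrease: 4.916667 ÷ 0.235 ≈ 20.921987.
Undoing the 60% decrease: 20.921987 ÷ 0.4 ≈ 52.3 GB.

52.3 GB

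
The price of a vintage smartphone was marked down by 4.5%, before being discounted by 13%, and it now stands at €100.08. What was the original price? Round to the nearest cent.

€120.45

Undoing the 13% decrease: €100.08 ÷ 0.87 ≈ €115.034483.
Undoing the 4.5% decrease: €115.034483 ÷ 0.955 ≈ €120.45.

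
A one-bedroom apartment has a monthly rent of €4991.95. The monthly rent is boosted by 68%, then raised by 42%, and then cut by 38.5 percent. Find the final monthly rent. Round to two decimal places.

68% increase: €4991.95 × 1.68 = €8386.476.
Apply the 42% increase: €8386.476 × 1.42 = €11908.79592.
38.5% decrease: €11908.79592 × 0.615 = €7323.9094908 ≈ €7323.91.

€7323.91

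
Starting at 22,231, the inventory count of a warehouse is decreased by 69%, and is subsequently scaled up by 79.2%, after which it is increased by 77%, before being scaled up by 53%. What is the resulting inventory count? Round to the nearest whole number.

33,444

69% decrease: 22,231 × 0.31 = 6891.61.
After the 79.2% increase: 6891.61 × 1.792 = 12349.76512.
Apply the 77% increase: 12349.76512 × 1.77 = 21859.0842624.
53% increase: 21859.0842624 × 1.53 = 33444.398921472 ≈ 33,444.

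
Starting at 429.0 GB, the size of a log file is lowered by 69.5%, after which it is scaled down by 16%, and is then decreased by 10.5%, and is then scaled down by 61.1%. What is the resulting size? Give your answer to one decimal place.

38.3 GB

Each change multiplies by a factor: 0.305 × 0.84 × 0.895 × 0.389 = 0.089197311.
429.0 × 0.089197311 = 38.265646419 ≈ 38.3.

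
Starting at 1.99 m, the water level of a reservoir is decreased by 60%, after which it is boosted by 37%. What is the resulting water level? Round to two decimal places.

Each change multiplies by a factor: 0.4 × 1.37 = 0.548.
1.99 × 0.548 = 1.09052 ≈ 1.09.

1.09 m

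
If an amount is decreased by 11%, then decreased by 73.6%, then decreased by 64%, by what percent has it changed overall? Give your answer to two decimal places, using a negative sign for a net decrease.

An 11% decrease multiplies by 0.89.
Then a 73.6% decrease: 0.89 × 0.264 = 0.23496.
Then a 64% decrease: 0.23496 × 0.36 = 0.0845856.
Overall factor 0.0845856, i.e. -91.54%.

-91.54%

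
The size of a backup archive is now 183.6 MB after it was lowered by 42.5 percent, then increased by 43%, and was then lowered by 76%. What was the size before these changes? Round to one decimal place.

930.4 MB

Undoing the 76% decrease: 183.6 ÷ 0.24 = 765.
Undoing the 43% increase: 765 ÷ 1.43 ≈ 534.965035.
Undoing the 42.5% decrease: 534.965035 ÷ 0.575 ≈ 930.4 MB.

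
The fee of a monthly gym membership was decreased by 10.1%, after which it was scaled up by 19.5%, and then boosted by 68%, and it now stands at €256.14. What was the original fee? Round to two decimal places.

€141.92

Undoing the 68% increase: €256.14 ÷ 1.68 ≈ €152.464286.
Undoing the 19.5% increase: €152.464286 ÷ 1.195 ≈ €127.585177.
Undoing the 10.1% decrease: €127.585177 ÷ 0.899 ≈ €141.92.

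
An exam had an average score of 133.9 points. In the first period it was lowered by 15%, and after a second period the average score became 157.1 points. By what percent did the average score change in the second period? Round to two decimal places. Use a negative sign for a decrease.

38.03%

After the first period: 133.9 × 0.85 = 113.815.
Second-period multiplier: 157.1 ÷ 113.815 ≈ 1.38031.
That is a change of 38.03%.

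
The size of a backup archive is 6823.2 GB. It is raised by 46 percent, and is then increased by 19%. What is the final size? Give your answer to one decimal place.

11854.6 GB

After the 46% increase: 6823.2 × 1.46 = 9961.872.
19% increase: 9961.872 × 1.19 = 11854.62768 ≈ 11854.6.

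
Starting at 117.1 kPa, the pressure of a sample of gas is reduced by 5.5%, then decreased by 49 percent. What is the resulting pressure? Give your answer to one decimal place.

56.4 kPa

Apply the 5.5% decrease: 117.1 × 0.945 = 110.6595.
49% decrease: 110.6595 × 0.51 = 56.436345 ≈ 56.4.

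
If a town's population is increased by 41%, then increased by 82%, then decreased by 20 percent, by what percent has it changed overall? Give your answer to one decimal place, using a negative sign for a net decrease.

105.3%

The combined multiplier is 1.41 × 1.82 × 0.8 = 2.05296.
That corresponds to an increase of 105.3%.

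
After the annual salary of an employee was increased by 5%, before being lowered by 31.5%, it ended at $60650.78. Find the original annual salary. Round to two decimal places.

The overall multiplier applied was 1.05 × 0.685 = 0.71925.
So the original annual salary was $60650.78 ÷ 0.71925 ≈ $84325.03.

$84325.03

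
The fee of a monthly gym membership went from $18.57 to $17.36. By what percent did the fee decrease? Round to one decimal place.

6.5%

Change: $17.36 − $18.57 = -$1.21.
Relative to the original: -$1.21 ÷ $18.57 ≈ -6.5%.
So the fee decreased by 6.5%.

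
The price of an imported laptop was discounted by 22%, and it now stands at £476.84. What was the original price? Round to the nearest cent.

£611.33

The overall multiplier applied was 0.78.
So the original price was £476.84 ÷ 0.78 ≈ £611.33.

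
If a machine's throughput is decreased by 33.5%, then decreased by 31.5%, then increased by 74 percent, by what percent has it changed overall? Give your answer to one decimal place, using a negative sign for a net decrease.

A 33.5% decrease multiplies by 0.665.
Then a 31.5% decrease: 0.665 × 0.685 = 0.455525.
Then a 74% increase: 0.455525 × 1.74 = 0.7926135.
Overall factor 0.7926135, i.e. -20.7%.

-20.7%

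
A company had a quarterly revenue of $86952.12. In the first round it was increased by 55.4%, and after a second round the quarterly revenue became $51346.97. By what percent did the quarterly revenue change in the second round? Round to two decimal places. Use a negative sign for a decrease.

-62.00%

After the first round: $86952.12 × 1.554 = $135123.59448.
Second-round multiplier: $51346.97 ÷ $135123.59448 ≈ 0.38.
That is a change of -62.00%.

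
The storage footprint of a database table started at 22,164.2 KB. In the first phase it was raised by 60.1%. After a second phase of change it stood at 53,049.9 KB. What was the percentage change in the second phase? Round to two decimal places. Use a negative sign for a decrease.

After the first phase: 22,164.2 × 1.601 = 35484.8842.
Second-phase multiplier: 53,049.9 ÷ 35484.8842 ≈ 1.495.
That is a change of 49.50%.

49.50%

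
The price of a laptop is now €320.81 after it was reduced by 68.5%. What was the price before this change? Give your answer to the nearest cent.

€1018.44

The overall multiplier applied was 0.315.
So the original price was €320.81 ÷ 0.315 ≈ €1018.44.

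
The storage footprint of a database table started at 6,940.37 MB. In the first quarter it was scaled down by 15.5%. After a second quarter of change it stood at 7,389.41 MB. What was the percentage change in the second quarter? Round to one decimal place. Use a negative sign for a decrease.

After the first quarter: 6,940.37 × 0.845 = 5864.61265.
Second-quarter multiplier: 7,389.41 ÷ 5864.61265 ≈ 1.26.
That is a change of 26.0%.

26.0%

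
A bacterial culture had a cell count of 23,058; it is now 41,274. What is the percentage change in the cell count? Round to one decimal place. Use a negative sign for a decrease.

79.0%

Change: 41,274 − 23,058 = 18,216.
Relative to the original: 18,216 ÷ 23,058 ≈ 79.0%.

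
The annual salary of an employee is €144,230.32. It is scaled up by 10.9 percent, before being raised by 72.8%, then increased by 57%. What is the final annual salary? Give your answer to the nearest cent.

€433,941.82

10.9% increase: €144,230.32 × 1.109 = €159951.42488.
Apply the 72.8% increase: €159951.42488 × 1.728 = €276396.06219264.
Apply the 57% increase: €276396.06219264 × 1.57 = €433941.8176424448 ≈ €433,941.82.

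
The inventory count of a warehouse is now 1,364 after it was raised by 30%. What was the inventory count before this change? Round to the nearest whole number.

The overall multiplier applied was 1.3.
So the original inventory count was 1,364 ÷ 1.3 ≈ 1,049.

1,049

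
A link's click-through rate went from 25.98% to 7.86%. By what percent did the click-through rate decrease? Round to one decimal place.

69.7%

The change is 7.86 − 25.98 = -18.12 percentage points.
Relative to the original 25.98%, that is -18.12 ÷ 25.98 ≈ -69.7%.
So the click-through rate fell by 69.7%.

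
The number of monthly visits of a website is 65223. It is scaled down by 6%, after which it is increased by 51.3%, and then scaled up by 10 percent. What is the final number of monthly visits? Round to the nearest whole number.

6% decrease: 65223 × 0.94 = 61309.62.
51.3% increase: 61309.62 × 1.513 = 92761.45506.
10% increase: 92761.45506 × 1.1 = 102037.600566 ≈ 102038.

102038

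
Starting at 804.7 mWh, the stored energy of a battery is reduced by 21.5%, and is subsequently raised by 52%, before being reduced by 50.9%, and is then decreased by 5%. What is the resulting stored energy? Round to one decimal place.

Each change multiplies by a factor: 0.785 × 1.52 × 0.491 × 0.95 = 0.55656814.
804.7 × 0.55656814 = 447.870382258 ≈ 447.9.

447.9 mWh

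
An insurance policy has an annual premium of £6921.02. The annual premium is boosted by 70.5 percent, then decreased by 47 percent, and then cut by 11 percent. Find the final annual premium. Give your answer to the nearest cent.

£5566.22

Each change multiplies by a factor: 1.705 × 0.53 × 0.89 = 0.8042485.
£6921.02 × 0.8042485 = £5566.21995347 ≈ £5566.22.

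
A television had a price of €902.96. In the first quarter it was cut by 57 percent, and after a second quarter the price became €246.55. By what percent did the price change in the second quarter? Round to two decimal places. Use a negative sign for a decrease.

After the first quarter: €902.96 × 0.43 = €388.2728.
Second-quarter multiplier: €246.55 ÷ €388.2728 ≈ 0.634992.
That is a change of -36.50%.

-36.50%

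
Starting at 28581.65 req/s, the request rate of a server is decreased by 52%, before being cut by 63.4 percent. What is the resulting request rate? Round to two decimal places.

Each change multiplies by a factor: 0.48 × 0.366 = 0.17568.
28581.65 × 0.17568 = 5021.224272 ≈ 5021.22.

5021.22 req/s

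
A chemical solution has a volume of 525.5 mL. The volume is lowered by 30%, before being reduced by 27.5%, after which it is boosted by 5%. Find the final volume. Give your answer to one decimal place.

30% decrease: 525.5 × 0.7 = 367.85.
After the 27.5% decrease: 367.85 × 0.725 = 266.69125.
5% increase: 266.69125 × 1.05 = 280.0258125 ≈ 280.0.

280.0 mL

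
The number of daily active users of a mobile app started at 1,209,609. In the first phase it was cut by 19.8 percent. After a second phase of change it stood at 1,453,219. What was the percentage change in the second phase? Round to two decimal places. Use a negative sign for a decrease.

After the first phase: 1,209,609 × 0.802 = 970106.418.
Second-phase multiplier: 1,453,219 ÷ 970106.418 ≈ 1.498.
That is a change of 49.80%.

49.80%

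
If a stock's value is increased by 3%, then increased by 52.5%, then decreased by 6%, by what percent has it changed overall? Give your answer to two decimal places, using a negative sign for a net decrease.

The combined multiplier is 1.03 × 1.525 × 0.94 = 1.476505.
That corresponds to an increase of 47.65%.

47.65%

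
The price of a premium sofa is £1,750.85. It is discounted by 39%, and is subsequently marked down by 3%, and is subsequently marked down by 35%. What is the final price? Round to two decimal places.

£673.39

After the 39% decrease: £1,750.85 × 0.61 = £1068.0185.
Apply the 3% decrease: £1068.0185 × 0.97 = £1035.977945.
35% decrease: £1035.977945 × 0.65 = £673.38566425 ≈ £673.39.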